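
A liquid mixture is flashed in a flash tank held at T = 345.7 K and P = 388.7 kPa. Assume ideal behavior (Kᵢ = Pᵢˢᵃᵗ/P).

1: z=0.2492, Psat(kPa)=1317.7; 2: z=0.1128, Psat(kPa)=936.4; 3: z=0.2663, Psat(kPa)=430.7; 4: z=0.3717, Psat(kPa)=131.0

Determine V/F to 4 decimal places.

Raoult's law: Kᵢ = Pᵢˢᵃᵗ/P = Pᵢˢᵃᵗ/388.7.
  K_1 = 1317.7/388.7 = 3.390018, K_2 = 936.4/388.7 = 2.409056, K_3 = 430.7/388.7 = 1.108052, K_4 = 131.0/388.7 = 0.337021
Rachford–Rice: g(V/F) = Σ zᵢ(Kᵢ−1)/(1+V/F(Kᵢ−1)) = 0.
g(0) = ΣzᵢKᵢ − 1 = 0.5369 and g(1) = 1 − Σzᵢ/Kᵢ = -0.4636, so a root lies in (0, 1).
Newton–Raphson from V/F = 0.5:
  V/F = 0.5000: g = 0.02326, g' = -0.7409 → V/F = 0.5314
Converged at V/F = 0.5314.

V/F = 0.5314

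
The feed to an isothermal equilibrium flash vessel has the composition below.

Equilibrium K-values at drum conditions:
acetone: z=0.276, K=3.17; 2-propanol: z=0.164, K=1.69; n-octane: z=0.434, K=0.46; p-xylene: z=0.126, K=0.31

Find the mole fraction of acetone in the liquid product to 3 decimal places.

x_acetone = 0.150

Let ψ = V/F and solve Σ zᵢ(Kᵢ−1)/(1+ψ(Kᵢ−1)) = 0.
Feasibility: ΣzᵢKᵢ = 1.391, Σzᵢ/Kᵢ = 1.534 — both > 1, two phases present.
Newton–Raphson from ψ = 0.47:
  ψ = 0.470: g = -0.0608, g' = -0.722 → ψ = 0.386
  ψ = 0.386: g = 0.0009, g' = -0.747 → ψ = 0.387
Converged at ψ = 0.387.
Compositions from xᵢ = zᵢ/(1+ψ(Kᵢ−1)), yᵢ = Kᵢxᵢ:
  acetone: x = 0.150, y = 0.476
  2-propanol: x = 0.129, y = 0.219
  n-octane: x = 0.549, y = 0.252
  p-xylene: x = 0.172, y = 0.053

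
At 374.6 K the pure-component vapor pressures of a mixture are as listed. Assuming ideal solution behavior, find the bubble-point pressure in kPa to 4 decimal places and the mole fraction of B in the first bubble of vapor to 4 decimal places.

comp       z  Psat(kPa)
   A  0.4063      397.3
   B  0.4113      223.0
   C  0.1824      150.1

Pbub = 280.5211 kPa, y_B = 0.3270

At the bubble point ψ → 0, so ΣzᵢKᵢ = 1 with Kᵢ = Pᵢˢᵃᵗ/P ⇒ P = ΣzᵢPᵢˢᵃᵗ.
P = 0.4063·397.3 + 0.4113·223.0 + 0.1824·150.1 = 280.5211 kPa
yᵢ = zᵢPᵢˢᵃᵗ/P ⇒ y_B = 0.4113·223.0/280.5211 = 0.3270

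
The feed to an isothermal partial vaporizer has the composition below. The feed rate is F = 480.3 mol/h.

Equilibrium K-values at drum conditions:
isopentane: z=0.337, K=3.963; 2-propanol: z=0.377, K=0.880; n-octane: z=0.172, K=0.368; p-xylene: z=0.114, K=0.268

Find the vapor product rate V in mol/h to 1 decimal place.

V = 279.9 mol/h

Newton iteration, ψ⁰ = 0.5:
  ψ = 0.500: g = 0.0637, g' = -0.785 → ψ = 0.581
  ψ = 0.581: g = 0.0012, g' = -0.762 → ψ = 0.583
Converged at ψ = 0.583.
Then V = ψ·F = 0.5827·480.3 = 279.9 mol/h and L = F − V = 200.4 mol/h.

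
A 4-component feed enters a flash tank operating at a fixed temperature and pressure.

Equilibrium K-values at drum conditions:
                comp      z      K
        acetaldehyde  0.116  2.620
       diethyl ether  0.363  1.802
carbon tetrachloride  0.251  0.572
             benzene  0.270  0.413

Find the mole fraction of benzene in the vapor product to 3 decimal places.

y_benzene = 0.145

Let ψ = V/F and solve Σ zᵢ(Kᵢ−1)/(1+ψ(Kᵢ−1)) = 0.
Check two-phase: ΣzᵢKᵢ = 1.213 > 1 and Σzᵢ/Kᵢ = 1.338 > 1, so g(0) = 0.213 > 0 and g(1) = -0.338 < 0.
Iterate (Newton) starting at ψ = 0.66:
  ψ = 0.660: g = -0.1273, g' = -0.508 → ψ = 0.410
  ψ = 0.410: g = -0.0068, g' = -0.471 → ψ = 0.395
Converged at ψ = 0.395.
Compositions from xᵢ = zᵢ/(1+ψ(Kᵢ−1)), yᵢ = Kᵢxᵢ:
  acetaldehyde: x = 0.071, y = 0.185
  diethyl ether: x = 0.276, y = 0.497
  carbon tetrachloride: x = 0.302, y = 0.173
  benzene: x = 0.352, y = 0.145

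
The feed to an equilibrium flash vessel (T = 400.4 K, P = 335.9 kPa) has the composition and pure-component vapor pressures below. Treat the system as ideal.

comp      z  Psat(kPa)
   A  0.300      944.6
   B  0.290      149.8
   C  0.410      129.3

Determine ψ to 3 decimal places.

Raoult's law: Kᵢ = Pᵢˢᵃᵗ/P = Pᵢˢᵃᵗ/335.9.
  K_A = 944.6/335.9 = 2.81215, K_B = 149.8/335.9 = 0.44597, K_C = 129.3/335.9 = 0.38494
Material balance + equilibrium reduce to Σ zᵢ(Kᵢ−1)/(1+ψ(Kᵢ−1)) = 0.
Check two-phase: ΣzᵢKᵢ = 1.131 > 1 and Σzᵢ/Kᵢ = 1.822 > 1, so g(0) = 0.131 > 0 and g(1) = -0.822 < 0.
Newton–Raphson from ψ = 0.5:
  ψ = 0.500: g = -0.3012, g' = -0.765 → ψ = 0.106
  ψ = 0.106: g = 0.0153, g' = -0.971 → ψ = 0.122
Converged at ψ = 0.122.

ψ = 0.122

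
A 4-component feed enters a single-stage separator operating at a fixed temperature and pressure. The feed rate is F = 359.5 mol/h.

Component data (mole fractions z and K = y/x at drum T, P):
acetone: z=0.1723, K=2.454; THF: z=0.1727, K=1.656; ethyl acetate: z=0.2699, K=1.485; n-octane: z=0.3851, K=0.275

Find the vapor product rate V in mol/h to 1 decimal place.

Rachford–Rice: g(ψ) = Σ zᵢ(Kᵢ−1)/(1+ψ(Kᵢ−1)) = 0.
g(0) = ΣzᵢKᵢ − 1 = 0.2155 and g(1) = 1 − Σzᵢ/Kᵢ = -0.7566, so a root lies in (0, 1).
Iterate (Newton) starting at ψ = 0.48:
  ψ = 0.4800: g = -0.08833, g' = -0.6873 → ψ = 0.3515
  ψ = 0.3515: g = -0.00498, g' = -0.6195 → ψ = 0.3434
Converged at ψ = 0.3434.
Then V = ψ·F = 0.3434·359.5 = 123.5 mol/h and L = F − V = 236.0 mol/h.

V = 123.5 mol/h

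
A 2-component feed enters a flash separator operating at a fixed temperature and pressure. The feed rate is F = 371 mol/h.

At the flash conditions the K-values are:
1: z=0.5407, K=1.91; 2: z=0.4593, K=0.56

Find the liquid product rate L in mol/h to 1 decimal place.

Let ψ = V/F and solve Σ zᵢ(Kᵢ−1)/(1+ψ(Kᵢ−1)) = 0.
g(0) = ΣzᵢKᵢ − 1 = 0.2899 and g(1) = 1 − Σzᵢ/Kᵢ = -0.1033, so a root lies in (0, 1).
Binary case is linear: z₁(K₁−1)(1+ψ(K₂−1)) + z₂(K₂−1)(1+ψ(K₁−1)) = 0
⇒ ψ = [z₁(K₁−1)+z₂(K₂−1)] / [−(K₁−1)(K₂−1)] = 0.28995/0.40040 = 0.7241
Then V = ψ·F = 0.7241·371 = 268.7 mol/h and L = F − V = 102.3 mol/h.

L = 102.3 mol/h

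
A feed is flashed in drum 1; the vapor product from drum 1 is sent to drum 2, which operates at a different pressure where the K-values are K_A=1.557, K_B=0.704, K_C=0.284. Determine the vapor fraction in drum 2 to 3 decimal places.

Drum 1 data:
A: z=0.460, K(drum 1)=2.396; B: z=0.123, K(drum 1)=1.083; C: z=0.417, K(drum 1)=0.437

V/F (drum 2) = 0.275

Drum 1:
Newton iteration, ψ₁⁰ = 0.5:
  ψ₁ = 0.500: g = 0.0612, g' = -0.568 → ψ₁ = 0.608
Converged at ψ₁ = 0.608.
Drum-1 compositions:
  A: x = 0.249, y = 0.596
  B: x = 0.117, y = 0.127
  C: x = 0.634, y = 0.277
Drum-2 feed = drum-1 vapor: z₂ = (0.5961, 0.1268, 0.2771).
Drum 2:
Let ψ₂ = V/F and solve Σ zᵢ(Kᵢ−1)/(1+ψ₂(Kᵢ−1)) = 0.
g(0) = ΣzᵢKᵢ − 1 = 0.096 and g(1) = 1 − Σzᵢ/Kᵢ = -0.539, so a root lies in (0, 1).
Newton–Raphson from ψ₂ = 0.48:
  ψ₂ = 0.480: g = -0.0841, g' = -0.460 → ψ₂ = 0.297
  ψ₂ = 0.297: g = -0.0083, g' = -0.379 → ψ₂ = 0.275
Converged at ψ₂ = 0.275.
  A: x = 0.517, y = 0.805
  B: x = 0.138, y = 0.097
  C: x = 0.345, y = 0.098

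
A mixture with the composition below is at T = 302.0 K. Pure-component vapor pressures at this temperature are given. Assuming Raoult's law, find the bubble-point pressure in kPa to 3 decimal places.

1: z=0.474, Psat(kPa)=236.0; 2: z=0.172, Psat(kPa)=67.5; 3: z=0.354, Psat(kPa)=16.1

At the bubble point ψ → 0, so ΣzᵢKᵢ = 1 with Kᵢ = Pᵢˢᵃᵗ/P ⇒ P = ΣzᵢPᵢˢᵃᵗ.
P = 0.474·236.0 + 0.172·67.5 + 0.354·16.1 = 129.173 kPa

Pbub = 129.173 kPa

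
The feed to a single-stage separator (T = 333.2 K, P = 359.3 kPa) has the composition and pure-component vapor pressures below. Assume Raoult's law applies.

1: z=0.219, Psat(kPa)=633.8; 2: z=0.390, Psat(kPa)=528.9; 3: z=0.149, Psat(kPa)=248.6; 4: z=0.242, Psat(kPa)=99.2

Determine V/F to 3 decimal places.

Raoult's law: Kᵢ = Pᵢˢᵃᵗ/P = Pᵢˢᵃᵗ/359.3.
  K_1 = 633.8/359.3 = 1.76399, K_2 = 528.9/359.3 = 1.47203, K_3 = 248.6/359.3 = 0.69190, K_4 = 99.2/359.3 = 0.27609
Rachford–Rice: g(V/F) = Σ zᵢ(Kᵢ−1)/(1+V/F(Kᵢ−1)) = 0.
Check two-phase: ΣzᵢKᵢ = 1.130 > 1 and Σzᵢ/Kᵢ = 1.481 > 1, so g(0) = 0.130 > 0 and g(1) = -0.481 < 0.
Newton iteration, V/F⁰ = 0.52:
  V/F = 0.520: g = -0.0681, g' = -0.468 → V/F = 0.374
  V/F = 0.374: g = -0.0057, g' = -0.397 → V/F = 0.360
Converged at V/F = 0.360.

V/F = 0.360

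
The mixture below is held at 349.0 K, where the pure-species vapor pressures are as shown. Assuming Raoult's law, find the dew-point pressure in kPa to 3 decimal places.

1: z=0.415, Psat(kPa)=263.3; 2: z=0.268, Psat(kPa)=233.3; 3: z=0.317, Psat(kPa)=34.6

At the dew point ψ → 1, so Σzᵢ/Kᵢ = 1 with Kᵢ = Pᵢˢᵃᵗ/P ⇒ 1/P = Σzᵢ/Pᵢˢᵃᵗ.
1/P = 0.415/263.3 + 0.268/233.3 + 0.317/34.6 = 0.011887 ⇒ P = 84.127 kPa

Pdew = 84.127 kPa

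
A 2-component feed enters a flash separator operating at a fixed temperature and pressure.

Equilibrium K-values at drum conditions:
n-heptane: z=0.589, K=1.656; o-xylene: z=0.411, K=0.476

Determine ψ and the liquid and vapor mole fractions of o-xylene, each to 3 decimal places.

ψ = 0.498, x_o-xylene = 0.556, y_o-xylene = 0.265

Material balance + equilibrium reduce to Σ zᵢ(Kᵢ−1)/(1+ψ(Kᵢ−1)) = 0.
Check two-phase: ΣzᵢKᵢ = 1.171 > 1 and Σzᵢ/Kᵢ = 1.219 > 1, so g(0) = 0.171 > 0 and g(1) = -0.219 < 0.
Newton iteration, ψ⁰ = 0.5:
  ψ = 0.500: g = -0.0009, g' = -0.351 → ψ = 0.498
Converged at ψ = 0.498.
Compositions from xᵢ = zᵢ/(1+ψ(Kᵢ−1)), yᵢ = Kᵢxᵢ:
  n-heptane: x = 0.444, y = 0.735
  o-xylene: x = 0.556, y = 0.265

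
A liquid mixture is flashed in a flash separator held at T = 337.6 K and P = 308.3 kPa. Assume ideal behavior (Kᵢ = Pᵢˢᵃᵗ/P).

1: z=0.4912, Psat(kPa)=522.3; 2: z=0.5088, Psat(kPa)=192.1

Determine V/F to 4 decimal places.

Raoult's law: Kᵢ = Pᵢˢᵃᵗ/P = Pᵢˢᵃᵗ/308.3.
  K_1 = 522.3/308.3 = 1.694129, K_2 = 192.1/308.3 = 0.623094
Iterate (Newton) starting at V/F = 0.5:
  V/F = 0.5000: g = 0.01681, g' = -0.2402 → V/F = 0.5700
  V/F = 0.5700: g = 0.00006, g' = -0.2387 → V/F = 0.5702
Converged at V/F = 0.5702.

V/F = 0.5702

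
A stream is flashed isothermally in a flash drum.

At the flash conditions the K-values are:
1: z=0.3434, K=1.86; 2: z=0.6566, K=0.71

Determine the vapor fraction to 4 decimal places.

ψ = 0.4206

Binary case is linear: z₁(K₁−1)(1+ψ(K₂−1)) + z₂(K₂−1)(1+ψ(K₁−1)) = 0
⇒ ψ = [z₁(K₁−1)+z₂(K₂−1)] / [−(K₁−1)(K₂−1)] = 0.10491/0.24940 = 0.4206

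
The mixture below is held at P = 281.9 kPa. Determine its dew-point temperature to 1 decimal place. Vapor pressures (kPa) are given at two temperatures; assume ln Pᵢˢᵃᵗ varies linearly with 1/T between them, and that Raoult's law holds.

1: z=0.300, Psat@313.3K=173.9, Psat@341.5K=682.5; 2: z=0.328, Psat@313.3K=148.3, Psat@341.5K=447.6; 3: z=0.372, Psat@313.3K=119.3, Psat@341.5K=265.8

Dew-point temperature: Σzᵢ·P/Pᵢˢᵃᵗ(T) = 1. Interpolate ln Pᵢˢᵃᵗ = aᵢ + bᵢ/T.
  T = 313.3 K: ΣzᵢP/Pᵢˢᵃᵗ = 1.9888
  T = 341.5 K: ΣzᵢP/Pᵢˢᵃᵗ = 0.7250
  T = 327.4 K: ΣzᵢP/Pᵢˢᵃᵗ = 1.1676
  T = 334.4 K: ΣzᵢP/Pᵢˢᵃᵗ = 0.9157
  T = 330.9 K: ΣzᵢP/Pᵢˢᵃᵗ = 1.0323
  T = 332.6 K: ΣzᵢP/Pᵢˢᵃᵗ = 0.9736
Interpolating between 330.9 K and 332.6 K gives T ≈ 331.8 K.

T = 331.8 K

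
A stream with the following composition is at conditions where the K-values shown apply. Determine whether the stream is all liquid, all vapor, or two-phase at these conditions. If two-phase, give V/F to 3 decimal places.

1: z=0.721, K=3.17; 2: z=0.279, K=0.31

ΣzᵢKᵢ = 2.372; Σzᵢ/Kᵢ = 1.127.
Both exceed 1, so a two-phase solution exists.
Binary case is linear: z₁(K₁−1)(1+ψ(K₂−1)) + z₂(K₂−1)(1+ψ(K₁−1)) = 0
⇒ ψ = [z₁(K₁−1)+z₂(K₂−1)] / [−(K₁−1)(K₂−1)] = 1.3721/1.4973 = 0.916

two-phase, V/F = 0.916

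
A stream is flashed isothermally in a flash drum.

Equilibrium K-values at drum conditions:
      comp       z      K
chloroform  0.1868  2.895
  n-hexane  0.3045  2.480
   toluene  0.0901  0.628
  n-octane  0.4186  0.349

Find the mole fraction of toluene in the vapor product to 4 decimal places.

y_toluene = 0.0693

Material balance + equilibrium reduce to Σ zᵢ(Kᵢ−1)/(1+β(Kᵢ−1)) = 0.
g(0) = ΣzᵢKᵢ − 1 = 0.4986 and g(1) = 1 − Σzᵢ/Kᵢ = -0.5302, so a root lies in (0, 1).
Iterate (Newton) starting at β = 0.5:
  β = 0.5000: g = -0.00443, g' = -0.8059 → β = 0.4945
Converged at β = 0.4945.
Compositions from xᵢ = zᵢ/(1+β(Kᵢ−1)), yᵢ = Kᵢxᵢ:
  chloroform: x = 0.0964, y = 0.2792
  n-hexane: x = 0.1758, y = 0.4360
  toluene: x = 0.1104, y = 0.0693
  n-octane: x = 0.6173, y = 0.2154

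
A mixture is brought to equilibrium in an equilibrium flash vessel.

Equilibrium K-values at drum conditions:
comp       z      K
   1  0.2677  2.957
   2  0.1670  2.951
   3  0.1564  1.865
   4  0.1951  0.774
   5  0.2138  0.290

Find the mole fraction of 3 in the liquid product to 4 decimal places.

Newton–Raphson from V/F = 0.5:
  V/F = 0.5000: g = 0.23910, g' = -0.7536 → V/F = 0.8173
  V/F = 0.8173: g = -0.00938, g' = -0.9131 → V/F = 0.8070
  V/F = 0.8070: g = -0.00009, g' = -0.8966 → V/F = 0.8069
Converged at V/F = 0.8069.
Compositions from xᵢ = zᵢ/(1+V/F(Kᵢ−1)), yᵢ = Kᵢxᵢ:
  1: x = 0.1038, y = 0.3069
  2: x = 0.0649, y = 0.1914
  3: x = 0.0921, y = 0.1718
  4: x = 0.2386, y = 0.1847
  5: x = 0.5006, y = 0.1452

x_3 = 0.0921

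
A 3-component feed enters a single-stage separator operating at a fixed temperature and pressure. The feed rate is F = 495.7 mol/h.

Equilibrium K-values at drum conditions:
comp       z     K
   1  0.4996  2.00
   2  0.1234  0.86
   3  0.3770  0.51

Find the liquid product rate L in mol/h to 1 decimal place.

Let β = V/F and solve Σ zᵢ(Kᵢ−1)/(1+β(Kᵢ−1)) = 0.
g(0) = ΣzᵢKᵢ − 1 = 0.2976 and g(1) = 1 − Σzᵢ/Kᵢ = -0.1325, so a root lies in (0, 1).
Newton–Raphson from β = 0.5:
  β = 0.5000: g = 0.06981, g' = -0.3836 → β = 0.6820
  β = 0.6820: g = 0.00049, g' = -0.3837 → β = 0.6833
Converged at β = 0.6833.
Then V = β·F = 0.6833·495.7 = 338.7 mol/h and L = F − V = 157.0 mol/h.

L = 157.0 mol/h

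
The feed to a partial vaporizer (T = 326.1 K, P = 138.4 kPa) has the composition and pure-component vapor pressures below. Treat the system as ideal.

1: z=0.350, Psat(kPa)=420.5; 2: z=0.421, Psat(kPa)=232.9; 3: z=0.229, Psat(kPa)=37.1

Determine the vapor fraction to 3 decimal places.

Raoult's law: Kᵢ = Pᵢˢᵃᵗ/P = Pᵢˢᵃᵗ/138.4.
  K_1 = 420.5/138.4 = 3.03829, K_2 = 232.9/138.4 = 1.68280, K_3 = 37.1/138.4 = 0.26806
Material balance + equilibrium reduce to Σ zᵢ(Kᵢ−1)/(1+ψ(Kᵢ−1)) = 0.
g(0) = ΣzᵢKᵢ − 1 = 0.833 and g(1) = 1 − Σzᵢ/Kᵢ = -0.220, so a root lies in (0, 1).
Newton iteration, ψ⁰ = 0.5:
  ψ = 0.500: g = 0.3033, g' = -0.771 → ψ = 0.893
  ψ = 0.893: g = -0.0528, g' = -1.283 → ψ = 0.852
  ψ = 0.852: g = -0.0031, g' = -1.139 → ψ = 0.849
Converged at ψ = 0.849.

ψ = 0.849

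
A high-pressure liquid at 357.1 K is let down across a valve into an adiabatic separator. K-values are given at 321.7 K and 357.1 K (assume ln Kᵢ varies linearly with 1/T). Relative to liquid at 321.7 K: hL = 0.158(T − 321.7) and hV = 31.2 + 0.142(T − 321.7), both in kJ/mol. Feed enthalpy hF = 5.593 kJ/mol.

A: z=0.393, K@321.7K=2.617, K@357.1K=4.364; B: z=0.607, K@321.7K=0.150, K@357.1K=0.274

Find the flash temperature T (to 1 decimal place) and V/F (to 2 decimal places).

T = 327.7 K, V/F = 0.15

Adiabatic flash: solve Rachford–Rice at each trial T, then check hF = ψ·hV(T) + (1−ψ)·hL(T).
  T = 321.7 K: K = (2.617, 0.150), RR gives ψ = 0.087, H_out = 2.713 kJ/mol
  T = 357.1 K: K = (4.364, 0.274), RR gives ψ = 0.361, H_out = 16.648 kJ/mol
  T = 339.4 K: K = (3.425, 0.206), RR gives ψ = 0.245, H_out = 10.359 kJ/mol
  T = 330.5 K: K = (3.002, 0.176), RR gives ψ = 0.174, H_out = 6.794 kJ/mol
  T = 326.1 K: K = (2.806, 0.163), RR gives ψ = 0.133, H_out = 4.844 kJ/mol
  T = 328.3 K: K = (2.903, 0.169), RR gives ψ = 0.154, H_out = 5.838 kJ/mol
  T = 327.2 K: K = (2.854, 0.166), RR gives ψ = 0.144, H_out = 5.346 kJ/mol
  T = 327.8 K: K = (2.881, 0.168), RR gives ψ = 0.150, H_out = 5.616 kJ/mol
Linear interpolation between T = 327.2 (H_out = 5.346) and T = 327.8 (H_out = 5.616) on hF = 5.593 gives T ≈ 327.7 K, at which ψ = 0.15.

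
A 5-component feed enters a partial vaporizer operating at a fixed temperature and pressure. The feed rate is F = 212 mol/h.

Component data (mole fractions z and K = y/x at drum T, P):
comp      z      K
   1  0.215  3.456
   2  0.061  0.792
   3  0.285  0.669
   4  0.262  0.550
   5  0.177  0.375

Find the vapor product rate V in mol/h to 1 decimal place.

V = 38.1 mol/h

Iterate (Newton) starting at β = 0.7:
  β = 0.700: g = -0.3122, g' = -0.563 → β = 0.146
  β = 0.146: g = 0.0286, g' = -0.885 → β = 0.178
  β = 0.178: g = 0.0012, g' = -0.816 → β = 0.180
Converged at β = 0.180.
Then V = β·F = 0.1797·212 = 38.1 mol/h and L = F − V = 173.9 mol/h.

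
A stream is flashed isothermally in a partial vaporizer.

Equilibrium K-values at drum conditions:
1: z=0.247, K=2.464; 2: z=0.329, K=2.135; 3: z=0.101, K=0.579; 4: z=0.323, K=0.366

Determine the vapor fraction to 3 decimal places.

Rachford–Rice: g(ψ) = Σ zᵢ(Kᵢ−1)/(1+ψ(Kᵢ−1)) = 0.
g(0) = ΣzᵢKᵢ − 1 = 0.488 and g(1) = 1 − Σzᵢ/Kᵢ = -0.311, so a root lies in (0, 1).
Newton iteration, ψ⁰ = 0.5:
  ψ = 0.500: g = 0.0933, g' = -0.656 → ψ = 0.642
  ψ = 0.642: g = -0.0014, g' = -0.685 → ψ = 0.640
Converged at ψ = 0.640.

ψ = 0.640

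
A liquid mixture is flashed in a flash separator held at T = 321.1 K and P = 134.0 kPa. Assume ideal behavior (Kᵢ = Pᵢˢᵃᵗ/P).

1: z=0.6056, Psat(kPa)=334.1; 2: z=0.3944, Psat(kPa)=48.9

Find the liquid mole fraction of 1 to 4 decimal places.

Raoult's law: Kᵢ = Pᵢˢᵃᵗ/P = Pᵢˢᵃᵗ/134.0.
  K_1 = 334.1/134.0 = 2.493284, K_2 = 48.9/134.0 = 0.364925
Rachford–Rice: g(β) = Σ zᵢ(Kᵢ−1)/(1+β(Kᵢ−1)) = 0.
Feasibility: ΣzᵢKᵢ = 1.6539, Σzᵢ/Kᵢ = 1.3237 — both > 1, two phases present.
Iterate (Newton) starting at β = 0.63:
  β = 0.6300: g = 0.04844, g' = -0.8005 → β = 0.6905
  β = 0.6905: g = -0.00087, g' = -0.8319 → β = 0.6895
Converged at β = 0.6895.
Compositions from xᵢ = zᵢ/(1+β(Kᵢ−1)), yᵢ = Kᵢxᵢ:
  1: x = 0.2984, y = 0.7440
  2: x = 0.7016, y = 0.2560

x_1 = 0.2984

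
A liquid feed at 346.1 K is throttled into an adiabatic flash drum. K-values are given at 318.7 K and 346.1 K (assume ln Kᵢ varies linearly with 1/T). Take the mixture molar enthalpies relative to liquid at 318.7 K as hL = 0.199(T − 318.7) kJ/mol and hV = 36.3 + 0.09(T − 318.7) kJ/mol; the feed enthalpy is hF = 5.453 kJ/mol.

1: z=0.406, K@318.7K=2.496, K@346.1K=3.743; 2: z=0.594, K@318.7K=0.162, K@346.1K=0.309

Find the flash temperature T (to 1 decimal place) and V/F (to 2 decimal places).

Adiabatic flash: solve Rachford–Rice at each trial T, then check hF = ψ·hV(T) + (1−ψ)·hL(T).
  T = 318.7 K: K = (2.496, 0.162), RR gives ψ = 0.087, H_out = 3.174 kJ/mol
  T = 346.1 K: K = (3.743, 0.309), RR gives ψ = 0.371, H_out = 17.812 kJ/mol
  T = 332.4 K: K = (3.082, 0.227), RR gives ψ = 0.240, H_out = 11.072 kJ/mol
  T = 325.5 K: K = (2.778, 0.192), RR gives ψ = 0.168, H_out = 7.341 kJ/mol
  T = 322.1 K: K = (2.635, 0.177), RR gives ψ = 0.130, H_out = 5.335 kJ/mol
  T = 323.8 K: K = (2.706, 0.184), RR gives ψ = 0.149, H_out = 6.355 kJ/mol
Linear interpolation between T = 322.1 (H_out = 5.335) and T = 323.8 (H_out = 6.355) on hF = 5.453 gives T ≈ 322.3 K, at which ψ = 0.13.

T = 322.3 K, V/F = 0.13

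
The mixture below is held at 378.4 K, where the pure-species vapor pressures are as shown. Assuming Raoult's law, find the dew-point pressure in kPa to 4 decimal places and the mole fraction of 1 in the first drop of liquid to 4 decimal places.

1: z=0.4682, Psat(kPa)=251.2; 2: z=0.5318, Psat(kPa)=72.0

At the dew point ψ → 1, so Σzᵢ/Kᵢ = 1 with Kᵢ = Pᵢˢᵃᵗ/P ⇒ 1/P = Σzᵢ/Pᵢˢᵃᵗ.
1/P = 0.4682/251.2 + 0.5318/72.0 = 0.0092500 ⇒ P = 108.1085 kPa
xᵢ = zᵢP/Pᵢˢᵃᵗ ⇒ x_1 = 0.4682·108.1085/251.2 = 0.2015

Pdew = 108.1085 kPa, x_1 = 0.2015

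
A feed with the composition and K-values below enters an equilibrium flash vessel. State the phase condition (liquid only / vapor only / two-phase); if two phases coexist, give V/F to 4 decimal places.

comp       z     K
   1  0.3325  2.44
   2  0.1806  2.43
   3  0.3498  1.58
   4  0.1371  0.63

vapor only

ΣzᵢKᵢ = 1.8892; Σzᵢ/Kᵢ = 0.6496.
Since Σzᵢ/Kᵢ < 1 the mixture is above its dew point — single vapor phase.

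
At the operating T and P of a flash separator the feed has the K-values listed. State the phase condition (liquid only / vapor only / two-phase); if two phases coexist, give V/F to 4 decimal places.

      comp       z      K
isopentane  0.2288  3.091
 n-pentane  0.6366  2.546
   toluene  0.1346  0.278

ΣzᵢKᵢ = 2.3654; Σzᵢ/Kᵢ = 0.8082.
Since Σzᵢ/Kᵢ < 1 the mixture is above its dew point — single vapor phase.

vapor only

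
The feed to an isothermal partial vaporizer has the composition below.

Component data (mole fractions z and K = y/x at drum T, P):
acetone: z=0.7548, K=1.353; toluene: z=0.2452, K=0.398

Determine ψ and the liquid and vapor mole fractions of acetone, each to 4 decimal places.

ψ = 0.5592, x_acetone = 0.6304, y_acetone = 0.8529

Let ψ = V/F and solve Σ zᵢ(Kᵢ−1)/(1+ψ(Kᵢ−1)) = 0.
Check two-phase: ΣzᵢKᵢ = 1.1188 > 1 and Σzᵢ/Kᵢ = 1.1740 > 1, so g(0) = 0.1188 > 0 and g(1) = -0.1740 < 0.
Binary case is linear: z₁(K₁−1)(1+ψ(K₂−1)) + z₂(K₂−1)(1+ψ(K₁−1)) = 0
⇒ ψ = [z₁(K₁−1)+z₂(K₂−1)] / [−(K₁−1)(K₂−1)] = 0.11883/0.21251 = 0.5592
Compositions from xᵢ = zᵢ/(1+ψ(Kᵢ−1)), yᵢ = Kᵢxᵢ:
  acetone: x = 0.6304, y = 0.8529
  toluene: x = 0.3696, y = 0.1471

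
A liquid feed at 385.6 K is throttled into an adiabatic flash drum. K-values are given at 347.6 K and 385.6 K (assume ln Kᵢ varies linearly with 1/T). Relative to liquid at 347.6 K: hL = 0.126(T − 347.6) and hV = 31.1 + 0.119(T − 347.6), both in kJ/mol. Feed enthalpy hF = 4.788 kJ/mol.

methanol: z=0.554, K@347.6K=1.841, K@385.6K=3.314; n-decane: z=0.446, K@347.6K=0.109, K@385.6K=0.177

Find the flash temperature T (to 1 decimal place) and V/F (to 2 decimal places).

Adiabatic flash: solve Rachford–Rice at each trial T, then check hF = ψ·hV(T) + (1−ψ)·hL(T).
  T = 347.6 K: K = (1.841, 0.109), RR gives ψ = 0.091, H_out = 2.844 kJ/mol
  T = 385.6 K: K = (3.314, 0.177), RR gives ψ = 0.480, H_out = 19.601 kJ/mol
  T = 366.6 K: K = (2.508, 0.141), RR gives ψ = 0.349, H_out = 13.199 kJ/mol
  T = 357.1 K: K = (2.158, 0.124), RR gives ψ = 0.247, H_out = 8.872 kJ/mol
  T = 352.4 K: K = (1.997, 0.117), RR gives ψ = 0.180, H_out = 6.186 kJ/mol
  T = 350.0 K: K = (1.918, 0.113), RR gives ψ = 0.138, H_out = 4.607 kJ/mol
Linear interpolation between T = 350.0 (H_out = 4.607) and T = 352.4 (H_out = 6.186) on hF = 4.788 gives T ≈ 350.3 K, at which ψ = 0.14.

T = 350.3 K, V/F = 0.14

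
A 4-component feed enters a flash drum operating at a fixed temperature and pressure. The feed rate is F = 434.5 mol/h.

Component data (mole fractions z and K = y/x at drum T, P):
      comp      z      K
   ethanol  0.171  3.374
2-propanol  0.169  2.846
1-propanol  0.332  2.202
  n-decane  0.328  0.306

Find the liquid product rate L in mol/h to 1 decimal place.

L = 103.7 mol/h

Rachford–Rice: g(ψ) = Σ zᵢ(Kᵢ−1)/(1+ψ(Kᵢ−1)) = 0.
Check two-phase: ΣzᵢKᵢ = 1.889 > 1 and Σzᵢ/Kᵢ = 1.333 > 1, so g(0) = 0.889 > 0 and g(1) = -0.333 < 0.
Iterate (Newton) starting at ψ = 0.52:
  ψ = 0.520: g = 0.2303, g' = -0.911 → ψ = 0.773
  ψ = 0.773: g = -0.0121, g' = -1.081 → ψ = 0.761
Converged at ψ = 0.761.
Then V = ψ·F = 0.7614·434.5 = 330.8 mol/h and L = F − V = 103.7 mol/h.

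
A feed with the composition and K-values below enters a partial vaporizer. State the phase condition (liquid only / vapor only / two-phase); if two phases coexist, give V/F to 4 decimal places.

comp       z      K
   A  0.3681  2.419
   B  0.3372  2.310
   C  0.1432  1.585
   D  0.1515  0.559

vapor only

ΣzᵢKᵢ = 1.9810; Σzᵢ/Kᵢ = 0.6595.
Since Σzᵢ/Kᵢ < 1 the mixture is above its dew point — single vapor phase.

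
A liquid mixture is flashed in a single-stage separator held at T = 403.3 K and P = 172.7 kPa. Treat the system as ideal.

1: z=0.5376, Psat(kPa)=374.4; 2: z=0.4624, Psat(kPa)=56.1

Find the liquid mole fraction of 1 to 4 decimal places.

Raoult's law: Kᵢ = Pᵢˢᵃᵗ/P = Pᵢˢᵃᵗ/172.7.
  K_1 = 374.4/172.7 = 2.167921, K_2 = 56.1/172.7 = 0.324841
Rachford–Rice: g(V/F) = Σ zᵢ(Kᵢ−1)/(1+V/F(Kᵢ−1)) = 0.
Feasibility: ΣzᵢKᵢ = 1.3157, Σzᵢ/Kᵢ = 1.6714 — both > 1, two phases present.
Binary case is linear: z₁(K₁−1)(1+V/F(K₂−1)) + z₂(K₂−1)(1+V/F(K₁−1)) = 0
⇒ V/F = [z₁(K₁−1)+z₂(K₂−1)] / [−(K₁−1)(K₂−1)] = 0.31568/0.78853 = 0.4003
Compositions from xᵢ = zᵢ/(1+V/F(Kᵢ−1)), yᵢ = Kᵢxᵢ:
  1: x = 0.3663, y = 0.7942
  2: x = 0.6337, y = 0.2058

x_1 = 0.3663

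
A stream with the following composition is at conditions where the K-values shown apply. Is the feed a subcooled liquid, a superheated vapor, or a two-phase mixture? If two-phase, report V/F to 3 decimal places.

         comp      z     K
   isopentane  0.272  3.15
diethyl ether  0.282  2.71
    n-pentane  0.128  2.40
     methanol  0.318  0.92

ΣzᵢKᵢ = 2.221; Σzᵢ/Kᵢ = 0.589.
Since Σzᵢ/Kᵢ < 1 the mixture is above its dew point — single vapor phase.

superheated vapor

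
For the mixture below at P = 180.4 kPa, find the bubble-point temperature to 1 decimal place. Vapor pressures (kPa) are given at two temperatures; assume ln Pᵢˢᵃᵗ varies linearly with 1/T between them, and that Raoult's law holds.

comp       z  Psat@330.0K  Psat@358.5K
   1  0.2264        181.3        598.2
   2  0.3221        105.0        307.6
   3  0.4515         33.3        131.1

Bubble-point temperature: ΣzᵢPᵢˢᵃᵗ(T) = P. Interpolate ln Pᵢˢᵃᵗ = aᵢ + bᵢ/T.
  T = 330.0 K: ΣzᵢPᵢˢᵃᵗ = 89.90 kPa
  T = 358.5 K: ΣzᵢPᵢˢᵃᵗ = 293.70 kPa
  T = 344.2 K: ΣzᵢPᵢˢᵃᵗ = 165.96 kPa
  T = 351.4 K: ΣzᵢPᵢˢᵃᵗ = 222.44 kPa
  T = 347.8 K: ΣzᵢPᵢˢᵃᵗ = 192.41 kPa
  T = 346.0 K: ΣzᵢPᵢˢᵃᵗ = 178.76 kPa
Interpolating between 346.0 K and 347.8 K gives T ≈ 346.2 K.

T = 346.2 K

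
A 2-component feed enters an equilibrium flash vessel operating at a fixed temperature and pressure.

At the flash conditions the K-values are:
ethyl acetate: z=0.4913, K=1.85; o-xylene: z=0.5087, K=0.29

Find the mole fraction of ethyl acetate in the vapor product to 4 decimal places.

y_ethyl acetate = 0.8420

Binary case is linear: z₁(K₁−1)(1+ψ(K₂−1)) + z₂(K₂−1)(1+ψ(K₁−1)) = 0
⇒ ψ = [z₁(K₁−1)+z₂(K₂−1)] / [−(K₁−1)(K₂−1)] = 0.05643/0.60350 = 0.0935
Compositions from xᵢ = zᵢ/(1+ψ(Kᵢ−1)), yᵢ = Kᵢxᵢ:
  ethyl acetate: x = 0.4551, y = 0.8420
  o-xylene: x = 0.5449, y = 0.1580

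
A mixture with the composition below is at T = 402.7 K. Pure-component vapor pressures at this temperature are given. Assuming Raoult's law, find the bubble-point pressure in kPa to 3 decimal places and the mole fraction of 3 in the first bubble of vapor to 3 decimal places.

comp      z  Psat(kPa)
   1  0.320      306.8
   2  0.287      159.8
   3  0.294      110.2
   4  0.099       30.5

Pbub = 179.457 kPa, y_3 = 0.181

At the bubble point ψ → 0, so ΣzᵢKᵢ = 1 with Kᵢ = Pᵢˢᵃᵗ/P ⇒ P = ΣzᵢPᵢˢᵃᵗ.
P = 0.320·306.8 + 0.287·159.8 + 0.294·110.2 + 0.099·30.5 = 179.457 kPa
yᵢ = zᵢPᵢˢᵃᵗ/P ⇒ y_3 = 0.294·110.2/179.457 = 0.181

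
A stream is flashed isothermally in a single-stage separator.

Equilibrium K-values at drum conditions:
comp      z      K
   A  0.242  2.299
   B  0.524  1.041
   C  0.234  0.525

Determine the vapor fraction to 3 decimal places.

Newton–Raphson from ψ = 0.5:
  ψ = 0.500: g = 0.0659, g' = -0.242 → ψ = 0.772
  ψ = 0.772: g = 0.0022, g' = -0.234 → ψ = 0.782
Converged at ψ = 0.782.

ψ = 0.782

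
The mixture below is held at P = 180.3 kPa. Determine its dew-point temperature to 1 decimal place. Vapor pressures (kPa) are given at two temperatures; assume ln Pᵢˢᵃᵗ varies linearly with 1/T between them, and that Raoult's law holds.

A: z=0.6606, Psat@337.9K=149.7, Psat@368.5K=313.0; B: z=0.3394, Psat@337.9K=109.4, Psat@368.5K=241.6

Dew-point temperature: Σzᵢ·P/Pᵢˢᵃᵗ(T) = 1. Interpolate ln Pᵢˢᵃᵗ = aᵢ + bᵢ/T.
  T = 337.9 K: ΣzᵢP/Pᵢˢᵃᵗ = 1.3550
  T = 368.5 K: ΣzᵢP/Pᵢˢᵃᵗ = 0.6338
  T = 353.2 K: ΣzᵢP/Pᵢˢᵃᵗ = 0.9115
  T = 345.5 K: ΣzᵢP/Pᵢˢᵃᵗ = 1.1079
  T = 349.4 K: ΣzᵢP/Pᵢˢᵃᵗ = 1.0026
  T = 351.3 K: ΣzᵢP/Pᵢˢᵃᵗ = 0.9557
Interpolating between 349.4 K and 351.3 K gives T ≈ 349.5 K.

T = 349.5 K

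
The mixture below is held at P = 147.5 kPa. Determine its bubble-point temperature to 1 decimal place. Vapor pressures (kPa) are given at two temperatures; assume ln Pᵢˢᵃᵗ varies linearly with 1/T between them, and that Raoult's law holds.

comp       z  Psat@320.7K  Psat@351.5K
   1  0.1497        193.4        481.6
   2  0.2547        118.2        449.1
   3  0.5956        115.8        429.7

T = 324.0 K

Bubble-point temperature: ΣzᵢPᵢˢᵃᵗ(T) = P. Interpolate ln Pᵢˢᵃᵗ = aᵢ + bᵢ/T.
  T = 320.7 K: ΣzᵢPᵢˢᵃᵗ = 128.03 kPa
  T = 351.5 K: ΣzᵢPᵢˢᵃᵗ = 442.41 kPa
  T = 336.1 K: ΣzᵢPᵢˢᵃᵗ = 244.07 kPa
  T = 328.4 K: ΣzᵢPᵢˢᵃᵗ = 177.95 kPa
  T = 324.5 K: ΣzᵢPᵢˢᵃᵗ = 150.87 kPa
  T = 322.6 K: ΣzᵢPᵢˢᵃᵗ = 139.04 kPa
Interpolating between 322.6 K and 324.5 K gives T ≈ 324.0 K.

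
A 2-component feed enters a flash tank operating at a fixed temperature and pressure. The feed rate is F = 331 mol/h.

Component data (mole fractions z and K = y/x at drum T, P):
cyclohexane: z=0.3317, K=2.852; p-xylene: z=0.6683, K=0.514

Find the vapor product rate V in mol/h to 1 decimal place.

Material balance + equilibrium reduce to Σ zᵢ(Kᵢ−1)/(1+ψ(Kᵢ−1)) = 0.
g(0) = ΣzᵢKᵢ − 1 = 0.2895 and g(1) = 1 − Σzᵢ/Kᵢ = -0.4165, so a root lies in (0, 1).
Iterate (Newton) starting at ψ = 0.5:
  ψ = 0.5000: g = -0.11010, g' = -0.5822 → ψ = 0.3109
  ψ = 0.3109: g = 0.00725, g' = -0.6772 → ψ = 0.3216
  ψ = 0.3216: g = 0.00005, g' = -0.6686 → ψ = 0.3217
Converged at ψ = 0.3217.
Then V = ψ·F = 0.3217·331 = 106.5 mol/h and L = F − V = 224.5 mol/h.

V = 106.5 mol/h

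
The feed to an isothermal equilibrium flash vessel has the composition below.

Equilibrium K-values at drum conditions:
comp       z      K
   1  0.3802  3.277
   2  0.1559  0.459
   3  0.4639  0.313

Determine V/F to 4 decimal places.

V/F = 0.3111

Rachford–Rice: g(V/F) = Σ zᵢ(Kᵢ−1)/(1+V/F(Kᵢ−1)) = 0.
Feasibility: ΣzᵢKᵢ = 1.4627, Σzᵢ/Kᵢ = 1.9378 — both > 1, two phases present.
Newton iteration, V/F⁰ = 0.5:
  V/F = 0.5000: g = -0.19624, g' = -1.0248 → V/F = 0.3085
  V/F = 0.3085: g = 0.00286, g' = -1.0984 → V/F = 0.3111
Converged at V/F = 0.3111.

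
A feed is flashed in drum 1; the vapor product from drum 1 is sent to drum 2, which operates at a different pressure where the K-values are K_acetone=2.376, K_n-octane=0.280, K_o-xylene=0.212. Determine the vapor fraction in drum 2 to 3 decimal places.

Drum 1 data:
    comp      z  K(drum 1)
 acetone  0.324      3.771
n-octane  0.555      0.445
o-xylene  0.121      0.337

V/F (drum 2) = 0.631

Drum 1:
Let ψ₁ = V/F and solve Σ zᵢ(Kᵢ−1)/(1+ψ₁(Kᵢ−1)) = 0.
Feasibility: ΣzᵢKᵢ = 1.510, Σzᵢ/Kᵢ = 1.692 — both > 1, two phases present.
Newton–Raphson from ψ₁ = 0.46:
  ψ₁ = 0.460: g = -0.1344, g' = -0.899 → ψ₁ = 0.311
  ψ₁ = 0.311: g = 0.0093, g' = -1.053 → ψ₁ = 0.319
  ψ₁ = 0.319: g = 0.0001, g' = -1.038 → ψ₁ = 0.320
Converged at ψ₁ = 0.320.
Drum-1 compositions:
  acetone: x = 0.172, y = 0.648
  n-octane: x = 0.675, y = 0.300
  o-xylene: x = 0.154, y = 0.052
Drum-2 feed = drum-1 vapor: z₂ = (0.6481, 0.3002, 0.0517).
Drum 2:
Rachford–Rice: g(ψ₂) = Σ zᵢ(Kᵢ−1)/(1+ψ₂(Kᵢ−1)) = 0.
Check two-phase: ΣzᵢKᵢ = 1.635 > 1 and Σzᵢ/Kᵢ = 1.589 > 1, so g(0) = 0.635 > 0 and g(1) = -0.589 < 0.
Iterate (Newton) starting at ψ₂ = 0.5:
  ψ₂ = 0.500: g = 0.1233, g' = -0.898 → ψ₂ = 0.637
  ψ₂ = 0.637: g = -0.0062, g' = -1.009 → ψ₂ = 0.631
Converged at ψ₂ = 0.631.
  acetone: x = 0.347, y = 0.824
  n-octane: x = 0.550, y = 0.154
  o-xylene: x = 0.103, y = 0.022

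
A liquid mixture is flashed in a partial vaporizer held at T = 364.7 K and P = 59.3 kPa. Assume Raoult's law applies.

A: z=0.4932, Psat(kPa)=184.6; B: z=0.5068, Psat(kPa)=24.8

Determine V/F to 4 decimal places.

V/F = 0.6079

Raoult's law: Kᵢ = Pᵢˢᵃᵗ/P = Pᵢˢᵃᵗ/59.3.
  K_A = 184.6/59.3 = 3.112985, K_B = 24.8/59.3 = 0.418212
Newton–Raphson from V/F = 0.33:
  V/F = 0.3300: g = 0.24909, g' = -1.0271 → V/F = 0.5725
  V/F = 0.5725: g = 0.02951, g' = -0.8366 → V/F = 0.6078
  V/F = 0.6078: g = 0.00009, g' = -0.8326 → V/F = 0.6079
Converged at V/F = 0.6079.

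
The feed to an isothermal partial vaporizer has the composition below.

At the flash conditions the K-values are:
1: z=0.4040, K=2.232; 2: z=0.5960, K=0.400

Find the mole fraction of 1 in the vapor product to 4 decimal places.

y_1 = 0.7310

Let ψ = V/F and solve Σ zᵢ(Kᵢ−1)/(1+ψ(Kᵢ−1)) = 0.
g(0) = ΣzᵢKᵢ − 1 = 0.1401 and g(1) = 1 − Σzᵢ/Kᵢ = -0.6710, so a root lies in (0, 1).
Binary case is linear: z₁(K₁−1)(1+ψ(K₂−1)) + z₂(K₂−1)(1+ψ(K₁−1)) = 0
⇒ ψ = [z₁(K₁−1)+z₂(K₂−1)] / [−(K₁−1)(K₂−1)] = 0.14013/0.73920 = 0.1896
Compositions from xᵢ = zᵢ/(1+ψ(Kᵢ−1)), yᵢ = Kᵢxᵢ:
  1: x = 0.3275, y = 0.7310
  2: x = 0.6725, y = 0.2690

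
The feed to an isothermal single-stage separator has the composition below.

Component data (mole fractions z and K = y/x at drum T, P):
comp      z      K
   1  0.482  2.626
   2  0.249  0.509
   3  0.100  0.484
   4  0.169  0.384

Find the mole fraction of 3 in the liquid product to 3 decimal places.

Rachford–Rice: g(ψ) = Σ zᵢ(Kᵢ−1)/(1+ψ(Kᵢ−1)) = 0.
Feasibility: ΣzᵢKᵢ = 1.506, Σzᵢ/Kᵢ = 1.319 — both > 1, two phases present.
Newton–Raphson from ψ = 0.4:
  ψ = 0.400: g = 0.1196, g' = -0.716 → ψ = 0.567
  ψ = 0.567: g = 0.0054, g' = -0.665 → ψ = 0.575
Converged at ψ = 0.575.
Compositions from xᵢ = zᵢ/(1+ψ(Kᵢ−1)), yᵢ = Kᵢxᵢ:
  1: x = 0.249, y = 0.654
  2: x = 0.347, y = 0.177
  3: x = 0.142, y = 0.069
  4: x = 0.262, y = 0.101

x_3 = 0.142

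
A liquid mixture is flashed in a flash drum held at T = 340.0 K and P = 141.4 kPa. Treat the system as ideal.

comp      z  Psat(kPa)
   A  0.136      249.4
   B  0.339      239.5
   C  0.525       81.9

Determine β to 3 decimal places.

β = 0.393

Raoult's law: Kᵢ = Pᵢˢᵃᵗ/P = Pᵢˢᵃᵗ/141.4.
  K_A = 249.4/141.4 = 1.76379, K_B = 239.5/141.4 = 1.69378, K_C = 81.9/141.4 = 0.57921
Material balance + equilibrium reduce to Σ zᵢ(Kᵢ−1)/(1+β(Kᵢ−1)) = 0.
Feasibility: ΣzᵢKᵢ = 1.118, Σzᵢ/Kᵢ = 1.184 — both > 1, two phases present.
Newton iteration, β⁰ = 0.38:
  β = 0.380: g = 0.0037, g' = -0.282 → β = 0.393
Converged at β = 0.393.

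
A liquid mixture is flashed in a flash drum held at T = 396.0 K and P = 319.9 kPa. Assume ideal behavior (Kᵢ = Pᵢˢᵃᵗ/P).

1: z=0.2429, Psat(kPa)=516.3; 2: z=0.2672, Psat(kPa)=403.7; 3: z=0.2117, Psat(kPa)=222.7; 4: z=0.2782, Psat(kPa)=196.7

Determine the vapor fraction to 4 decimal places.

Raoult's law: Kᵢ = Pᵢˢᵃᵗ/P = Pᵢˢᵃᵗ/319.9.
  K_1 = 516.3/319.9 = 1.613942, K_2 = 403.7/319.9 = 1.261957, K_3 = 222.7/319.9 = 0.696155, K_4 = 196.7/319.9 = 0.614880
Rachford–Rice: g(ψ) = Σ zᵢ(Kᵢ−1)/(1+ψ(Kᵢ−1)) = 0.
g(0) = ΣzᵢKᵢ − 1 = 0.0477 and g(1) = 1 − Σzᵢ/Kᵢ = -0.1188, so a root lies in (0, 1).
Newton–Raphson from ψ = 0.5:
  ψ = 0.5000: g = -0.03255, g' = -0.1584 → ψ = 0.2945
  ψ = 0.2945: g = -0.00022, g' = -0.1575 → ψ = 0.2931
Converged at ψ = 0.2931.

ψ = 0.2931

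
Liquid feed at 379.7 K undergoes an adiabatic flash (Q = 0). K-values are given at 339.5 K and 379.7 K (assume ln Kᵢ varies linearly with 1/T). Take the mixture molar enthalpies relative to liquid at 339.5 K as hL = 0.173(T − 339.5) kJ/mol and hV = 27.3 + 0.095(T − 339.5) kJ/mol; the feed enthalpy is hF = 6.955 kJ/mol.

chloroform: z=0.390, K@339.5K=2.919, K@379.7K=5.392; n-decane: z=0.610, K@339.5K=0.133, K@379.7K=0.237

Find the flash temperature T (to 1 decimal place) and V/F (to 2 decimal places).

T = 348.3 K, V/F = 0.20

Adiabatic flash: solve Rachford–Rice at each trial T, then check hF = ψ·hV(T) + (1−ψ)·hL(T).
  T = 339.5 K: K = (2.919, 0.133), RR gives ψ = 0.132, H_out = 3.602 kJ/mol
  T = 379.7 K: K = (5.392, 0.237), RR gives ψ = 0.372, H_out = 15.950 kJ/mol
  T = 359.6 K: K = (4.036, 0.180), RR gives ψ = 0.275, H_out = 10.552 kJ/mol
  T = 349.6 K: K = (3.451, 0.156), RR gives ψ = 0.213, H_out = 7.396 kJ/mol
  T = 344.6 K: K = (3.180, 0.144), RR gives ψ = 0.176, H_out = 5.616 kJ/mol
  T = 347.1 K: K = (3.314, 0.150), RR gives ψ = 0.195, H_out = 6.527 kJ/mol
  T = 348.4 K: K = (3.385, 0.153), RR gives ψ = 0.205, H_out = 6.984 kJ/mol
Linear interpolation between T = 347.1 (H_out = 6.527) and T = 348.4 (H_out = 6.984) on hF = 6.955 gives T ≈ 348.3 K, at which ψ = 0.20.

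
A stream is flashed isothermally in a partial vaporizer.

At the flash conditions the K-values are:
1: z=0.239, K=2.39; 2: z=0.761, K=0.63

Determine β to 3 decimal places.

Rachford–Rice: g(β) = Σ zᵢ(Kᵢ−1)/(1+β(Kᵢ−1)) = 0.
Check two-phase: ΣzᵢKᵢ = 1.051 > 1 and Σzᵢ/Kᵢ = 1.308 > 1, so g(0) = 0.051 > 0 and g(1) = -0.308 < 0.
Binary case is linear: z₁(K₁−1)(1+β(K₂−1)) + z₂(K₂−1)(1+β(K₁−1)) = 0
⇒ β = [z₁(K₁−1)+z₂(K₂−1)] / [−(K₁−1)(K₂−1)] = 0.0506/0.5143 = 0.098

β = 0.098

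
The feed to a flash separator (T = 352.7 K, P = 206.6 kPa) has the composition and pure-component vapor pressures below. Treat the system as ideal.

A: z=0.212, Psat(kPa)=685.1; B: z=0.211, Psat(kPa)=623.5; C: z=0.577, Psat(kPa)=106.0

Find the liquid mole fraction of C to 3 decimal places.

Raoult's law: Kᵢ = Pᵢˢᵃᵗ/P = Pᵢˢᵃᵗ/206.6.
  K_A = 685.1/206.6 = 3.31607, K_B = 623.5/206.6 = 3.01791, K_C = 106.0/206.6 = 0.51307
Newton iteration, V/F⁰ = 0.5:
  V/F = 0.500: g = 0.0681, g' = -0.696 → V/F = 0.598
  V/F = 0.598: g = 0.0026, g' = -0.649 → V/F = 0.602
Converged at V/F = 0.602.
Compositions from xᵢ = zᵢ/(1+V/F(Kᵢ−1)), yᵢ = Kᵢxᵢ:
  A: x = 0.089, y = 0.294
  B: x = 0.095, y = 0.288
  C: x = 0.816, y = 0.419

x_C = 0.816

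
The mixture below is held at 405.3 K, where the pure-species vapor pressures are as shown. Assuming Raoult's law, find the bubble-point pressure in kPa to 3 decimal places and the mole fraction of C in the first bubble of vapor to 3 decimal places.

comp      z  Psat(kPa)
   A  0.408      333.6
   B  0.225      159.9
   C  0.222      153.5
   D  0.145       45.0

Pbub = 212.688 kPa, y_C = 0.160

At the bubble point ψ → 0, so ΣzᵢKᵢ = 1 with Kᵢ = Pᵢˢᵃᵗ/P ⇒ P = ΣzᵢPᵢˢᵃᵗ.
P = 0.408·333.6 + 0.225·159.9 + 0.222·153.5 + 0.145·45.0 = 212.688 kPa
yᵢ = zᵢPᵢˢᵃᵗ/P ⇒ y_C = 0.222·153.5/212.688 = 0.160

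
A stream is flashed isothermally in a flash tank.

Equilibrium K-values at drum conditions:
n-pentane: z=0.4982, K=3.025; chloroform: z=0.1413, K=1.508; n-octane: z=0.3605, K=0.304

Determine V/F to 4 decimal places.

V/F = 0.6814

Newton iteration, V/F⁰ = 0.5:
  V/F = 0.5000: g = 0.17371, g' = -0.9384 → V/F = 0.6851
  V/F = 0.6851: g = -0.00377, g' = -1.0166 → V/F = 0.6814
Converged at V/F = 0.6814.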